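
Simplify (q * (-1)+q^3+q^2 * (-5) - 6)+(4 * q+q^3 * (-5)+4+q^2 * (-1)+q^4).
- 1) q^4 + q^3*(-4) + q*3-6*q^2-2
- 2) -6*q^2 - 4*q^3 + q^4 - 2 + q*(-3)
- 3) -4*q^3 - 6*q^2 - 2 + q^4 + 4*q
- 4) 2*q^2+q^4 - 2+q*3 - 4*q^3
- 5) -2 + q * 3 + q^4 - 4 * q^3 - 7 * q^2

Adding the polynomials and combining like terms:
(q*(-1) + q^3 + q^2*(-5) - 6) + (4*q + q^3*(-5) + 4 + q^2*(-1) + q^4)
= q^4 + q^3*(-4) + q*3-6*q^2-2
1) q^4 + q^3*(-4) + q*3-6*q^2-2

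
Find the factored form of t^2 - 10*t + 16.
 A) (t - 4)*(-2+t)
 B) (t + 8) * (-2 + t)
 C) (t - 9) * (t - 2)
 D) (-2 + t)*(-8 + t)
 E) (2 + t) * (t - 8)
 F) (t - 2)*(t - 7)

We need to factor t^2 - 10*t + 16.
The factored form is (-2 + t)*(-8 + t).
D) (-2 + t)*(-8 + t)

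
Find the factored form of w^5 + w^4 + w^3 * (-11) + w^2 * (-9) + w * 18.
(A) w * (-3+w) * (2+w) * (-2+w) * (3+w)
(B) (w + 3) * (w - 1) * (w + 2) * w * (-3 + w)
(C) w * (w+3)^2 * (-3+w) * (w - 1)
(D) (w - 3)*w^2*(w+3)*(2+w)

We need to factor w^5 + w^4 + w^3 * (-11) + w^2 * (-9) + w * 18.
The factored form is (w + 3) * (w - 1) * (w + 2) * w * (-3 + w).
B) (w + 3) * (w - 1) * (w + 2) * w * (-3 + w)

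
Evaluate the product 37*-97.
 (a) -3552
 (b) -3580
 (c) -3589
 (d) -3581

37 * -97 = -3589
c) -3589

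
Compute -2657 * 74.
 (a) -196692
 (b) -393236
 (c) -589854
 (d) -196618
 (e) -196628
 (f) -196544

-2657 * 74 = -196618
d) -196618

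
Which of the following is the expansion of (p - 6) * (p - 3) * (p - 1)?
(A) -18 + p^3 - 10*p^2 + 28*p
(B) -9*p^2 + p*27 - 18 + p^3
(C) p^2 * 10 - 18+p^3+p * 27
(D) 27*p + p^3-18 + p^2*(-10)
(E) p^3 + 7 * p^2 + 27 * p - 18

Expanding (p - 6) * (p - 3) * (p - 1):
= 27*p + p^3-18 + p^2*(-10)
D) 27*p + p^3-18 + p^2*(-10)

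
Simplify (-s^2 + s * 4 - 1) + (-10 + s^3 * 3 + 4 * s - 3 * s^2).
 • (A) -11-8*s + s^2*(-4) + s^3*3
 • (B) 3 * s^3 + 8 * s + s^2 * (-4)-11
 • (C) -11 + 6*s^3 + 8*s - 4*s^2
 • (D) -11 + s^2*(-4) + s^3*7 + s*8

Adding the polynomials and combining like terms:
(-s^2 + s*4 - 1) + (-10 + s^3*3 + 4*s - 3*s^2)
= 3 * s^3 + 8 * s + s^2 * (-4)-11
B) 3 * s^3 + 8 * s + s^2 * (-4)-11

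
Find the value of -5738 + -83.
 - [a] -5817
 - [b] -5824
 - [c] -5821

-5738 + -83 = -5821
c) -5821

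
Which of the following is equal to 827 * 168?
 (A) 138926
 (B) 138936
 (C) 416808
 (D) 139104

827 * 168 = 138936
B) 138936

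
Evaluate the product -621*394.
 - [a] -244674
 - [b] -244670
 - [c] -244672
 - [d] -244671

-621 * 394 = -244674
a) -244674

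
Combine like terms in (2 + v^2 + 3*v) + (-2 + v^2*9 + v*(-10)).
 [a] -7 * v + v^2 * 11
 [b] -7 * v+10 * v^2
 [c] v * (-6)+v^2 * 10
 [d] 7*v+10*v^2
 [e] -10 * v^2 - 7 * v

Adding the polynomials and combining like terms:
(2 + v^2 + 3*v) + (-2 + v^2*9 + v*(-10))
= -7 * v+10 * v^2
b) -7 * v+10 * v^2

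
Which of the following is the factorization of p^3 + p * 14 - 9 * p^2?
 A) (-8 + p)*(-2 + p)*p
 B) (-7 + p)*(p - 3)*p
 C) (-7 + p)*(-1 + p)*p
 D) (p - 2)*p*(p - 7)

We need to factor p^3 + p * 14 - 9 * p^2.
The factored form is (p - 2)*p*(p - 7).
D) (p - 2)*p*(p - 7)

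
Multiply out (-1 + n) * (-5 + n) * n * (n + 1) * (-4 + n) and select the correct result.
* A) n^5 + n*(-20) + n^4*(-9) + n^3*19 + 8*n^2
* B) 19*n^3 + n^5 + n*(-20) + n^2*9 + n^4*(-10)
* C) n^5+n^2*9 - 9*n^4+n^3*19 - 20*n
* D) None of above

Expanding (-1 + n) * (-5 + n) * n * (n + 1) * (-4 + n):
= n^5+n^2*9 - 9*n^4+n^3*19 - 20*n
C) n^5+n^2*9 - 9*n^4+n^3*19 - 20*n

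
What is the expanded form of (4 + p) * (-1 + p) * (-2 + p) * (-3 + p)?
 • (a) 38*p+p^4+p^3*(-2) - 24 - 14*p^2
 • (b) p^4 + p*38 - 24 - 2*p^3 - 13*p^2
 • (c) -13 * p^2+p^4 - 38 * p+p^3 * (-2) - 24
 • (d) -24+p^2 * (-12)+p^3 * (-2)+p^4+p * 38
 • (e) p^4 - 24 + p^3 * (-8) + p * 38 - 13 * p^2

Expanding (4 + p) * (-1 + p) * (-2 + p) * (-3 + p):
= p^4 + p*38 - 24 - 2*p^3 - 13*p^2
b) p^4 + p*38 - 24 - 2*p^3 - 13*p^2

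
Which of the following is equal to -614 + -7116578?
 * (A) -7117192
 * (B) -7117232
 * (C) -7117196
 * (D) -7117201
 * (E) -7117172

-614 + -7116578 = -7117192
A) -7117192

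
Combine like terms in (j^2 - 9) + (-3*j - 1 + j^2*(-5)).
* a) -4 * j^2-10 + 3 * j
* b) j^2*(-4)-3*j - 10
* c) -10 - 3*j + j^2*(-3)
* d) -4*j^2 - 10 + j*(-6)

Adding the polynomials and combining like terms:
(j^2 - 9) + (-3*j - 1 + j^2*(-5))
= j^2*(-4)-3*j - 10
b) j^2*(-4)-3*j - 10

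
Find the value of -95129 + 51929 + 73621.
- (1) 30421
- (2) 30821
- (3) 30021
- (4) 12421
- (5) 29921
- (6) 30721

First: -95129 + 51929 = -43200
Then: -43200 + 73621 = 30421
1) 30421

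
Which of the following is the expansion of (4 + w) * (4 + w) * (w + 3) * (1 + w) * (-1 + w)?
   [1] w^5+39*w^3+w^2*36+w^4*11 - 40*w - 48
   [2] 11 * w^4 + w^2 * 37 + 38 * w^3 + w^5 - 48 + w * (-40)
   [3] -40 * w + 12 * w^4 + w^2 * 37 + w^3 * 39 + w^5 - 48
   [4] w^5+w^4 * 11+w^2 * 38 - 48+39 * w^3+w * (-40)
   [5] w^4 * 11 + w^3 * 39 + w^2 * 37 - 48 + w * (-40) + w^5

Expanding (4 + w) * (4 + w) * (w + 3) * (1 + w) * (-1 + w):
= w^4 * 11 + w^3 * 39 + w^2 * 37 - 48 + w * (-40) + w^5
5) w^4 * 11 + w^3 * 39 + w^2 * 37 - 48 + w * (-40) + w^5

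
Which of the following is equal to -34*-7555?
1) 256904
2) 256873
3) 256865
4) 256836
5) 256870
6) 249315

-34 * -7555 = 256870
5) 256870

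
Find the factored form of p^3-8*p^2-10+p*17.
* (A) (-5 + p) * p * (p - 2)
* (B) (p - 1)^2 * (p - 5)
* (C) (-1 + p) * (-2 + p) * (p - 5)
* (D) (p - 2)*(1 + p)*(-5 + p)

We need to factor p^3-8*p^2-10+p*17.
The factored form is (-1 + p) * (-2 + p) * (p - 5).
C) (-1 + p) * (-2 + p) * (p - 5)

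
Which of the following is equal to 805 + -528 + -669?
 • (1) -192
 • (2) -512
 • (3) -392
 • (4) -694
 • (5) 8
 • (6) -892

First: 805 + -528 = 277
Then: 277 + -669 = -392
3) -392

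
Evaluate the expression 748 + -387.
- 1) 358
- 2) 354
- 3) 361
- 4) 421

748 + -387 = 361
3) 361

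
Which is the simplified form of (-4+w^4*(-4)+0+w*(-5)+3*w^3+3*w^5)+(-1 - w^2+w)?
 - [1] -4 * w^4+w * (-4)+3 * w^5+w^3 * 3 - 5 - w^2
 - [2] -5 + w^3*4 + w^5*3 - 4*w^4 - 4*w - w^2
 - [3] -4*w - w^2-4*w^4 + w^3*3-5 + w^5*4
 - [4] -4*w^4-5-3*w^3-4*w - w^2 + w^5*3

Adding the polynomials and combining like terms:
(-4 + w^4*(-4) + 0 + w*(-5) + 3*w^3 + 3*w^5) + (-1 - w^2 + w)
= -4 * w^4+w * (-4)+3 * w^5+w^3 * 3 - 5 - w^2
1) -4 * w^4+w * (-4)+3 * w^5+w^3 * 3 - 5 - w^2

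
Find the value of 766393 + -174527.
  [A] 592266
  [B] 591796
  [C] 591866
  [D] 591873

766393 + -174527 = 591866
C) 591866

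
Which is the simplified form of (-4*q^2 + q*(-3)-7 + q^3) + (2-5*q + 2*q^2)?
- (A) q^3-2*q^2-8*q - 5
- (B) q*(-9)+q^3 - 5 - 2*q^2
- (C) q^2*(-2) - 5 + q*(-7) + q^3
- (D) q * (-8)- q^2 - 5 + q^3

Adding the polynomials and combining like terms:
(-4*q^2 + q*(-3) - 7 + q^3) + (2 - 5*q + 2*q^2)
= q^3-2*q^2-8*q - 5
A) q^3-2*q^2-8*q - 5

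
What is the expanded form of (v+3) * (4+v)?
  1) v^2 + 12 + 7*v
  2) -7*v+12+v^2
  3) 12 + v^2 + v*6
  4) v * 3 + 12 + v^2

Expanding (v+3) * (4+v):
= v^2 + 12 + 7*v
1) v^2 + 12 + 7*v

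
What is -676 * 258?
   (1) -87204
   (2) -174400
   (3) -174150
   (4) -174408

-676 * 258 = -174408
4) -174408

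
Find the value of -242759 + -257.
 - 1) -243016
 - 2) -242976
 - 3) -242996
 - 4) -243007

-242759 + -257 = -243016
1) -243016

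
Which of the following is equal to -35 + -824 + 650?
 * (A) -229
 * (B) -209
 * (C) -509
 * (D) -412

First: -35 + -824 = -859
Then: -859 + 650 = -209
B) -209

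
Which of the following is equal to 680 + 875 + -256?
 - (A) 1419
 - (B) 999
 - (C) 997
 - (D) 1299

First: 680 + 875 = 1555
Then: 1555 + -256 = 1299
D) 1299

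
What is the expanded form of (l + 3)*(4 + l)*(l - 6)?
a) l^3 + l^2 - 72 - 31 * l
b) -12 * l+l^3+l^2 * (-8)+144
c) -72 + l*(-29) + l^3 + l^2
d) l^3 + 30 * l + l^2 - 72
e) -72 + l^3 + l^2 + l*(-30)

Expanding (l + 3)*(4 + l)*(l - 6):
= -72 + l^3 + l^2 + l*(-30)
e) -72 + l^3 + l^2 + l*(-30)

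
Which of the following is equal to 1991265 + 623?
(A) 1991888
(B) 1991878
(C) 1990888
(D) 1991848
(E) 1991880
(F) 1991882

1991265 + 623 = 1991888
A) 1991888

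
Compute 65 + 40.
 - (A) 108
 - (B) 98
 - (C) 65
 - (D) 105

65 + 40 = 105
D) 105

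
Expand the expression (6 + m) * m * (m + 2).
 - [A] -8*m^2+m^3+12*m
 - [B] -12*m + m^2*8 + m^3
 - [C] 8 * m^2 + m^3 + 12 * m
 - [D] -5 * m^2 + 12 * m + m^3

Expanding (6 + m) * m * (m + 2):
= 8 * m^2 + m^3 + 12 * m
C) 8 * m^2 + m^3 + 12 * m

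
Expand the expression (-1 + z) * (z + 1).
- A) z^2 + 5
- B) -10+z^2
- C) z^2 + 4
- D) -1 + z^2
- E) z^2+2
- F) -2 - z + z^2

Expanding (-1 + z) * (z + 1):
= -1 + z^2
D) -1 + z^2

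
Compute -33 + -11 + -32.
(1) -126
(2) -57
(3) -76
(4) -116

First: -33 + -11 = -44
Then: -44 + -32 = -76
3) -76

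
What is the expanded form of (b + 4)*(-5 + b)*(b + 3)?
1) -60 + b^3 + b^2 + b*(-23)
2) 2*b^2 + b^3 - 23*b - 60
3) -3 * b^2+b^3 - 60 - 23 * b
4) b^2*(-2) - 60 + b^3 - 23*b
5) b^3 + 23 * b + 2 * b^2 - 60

Expanding (b + 4)*(-5 + b)*(b + 3):
= 2*b^2 + b^3 - 23*b - 60
2) 2*b^2 + b^3 - 23*b - 60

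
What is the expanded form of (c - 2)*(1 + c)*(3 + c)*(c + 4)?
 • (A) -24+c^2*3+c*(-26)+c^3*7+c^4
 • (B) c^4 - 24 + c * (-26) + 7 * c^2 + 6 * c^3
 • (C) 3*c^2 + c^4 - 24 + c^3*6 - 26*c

Expanding (c - 2)*(1 + c)*(3 + c)*(c + 4):
= 3*c^2 + c^4 - 24 + c^3*6 - 26*c
C) 3*c^2 + c^4 - 24 + c^3*6 - 26*c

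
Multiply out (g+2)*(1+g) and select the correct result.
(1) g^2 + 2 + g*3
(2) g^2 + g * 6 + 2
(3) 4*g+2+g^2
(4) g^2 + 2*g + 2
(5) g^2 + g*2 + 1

Expanding (g+2)*(1+g):
= g^2 + 2 + g*3
1) g^2 + 2 + g*3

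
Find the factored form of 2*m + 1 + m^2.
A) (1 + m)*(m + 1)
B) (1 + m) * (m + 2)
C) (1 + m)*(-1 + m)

We need to factor 2*m + 1 + m^2.
The factored form is (1 + m)*(m + 1).
A) (1 + m)*(m + 1)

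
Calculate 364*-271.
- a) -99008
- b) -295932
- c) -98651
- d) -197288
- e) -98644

364 * -271 = -98644
e) -98644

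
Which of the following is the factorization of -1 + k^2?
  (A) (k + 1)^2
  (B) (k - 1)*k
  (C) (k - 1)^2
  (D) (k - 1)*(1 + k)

We need to factor -1 + k^2.
The factored form is (k - 1)*(1 + k).
D) (k - 1)*(1 + k)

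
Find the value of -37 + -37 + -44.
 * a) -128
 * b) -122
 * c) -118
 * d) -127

First: -37 + -37 = -74
Then: -74 + -44 = -118
c) -118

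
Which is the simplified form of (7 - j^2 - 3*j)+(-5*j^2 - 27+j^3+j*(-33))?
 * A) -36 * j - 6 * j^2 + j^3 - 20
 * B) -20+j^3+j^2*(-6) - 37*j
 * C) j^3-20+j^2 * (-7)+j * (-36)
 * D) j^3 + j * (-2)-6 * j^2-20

Adding the polynomials and combining like terms:
(7 - j^2 - 3*j) + (-5*j^2 - 27 + j^3 + j*(-33))
= -36 * j - 6 * j^2 + j^3 - 20
A) -36 * j - 6 * j^2 + j^3 - 20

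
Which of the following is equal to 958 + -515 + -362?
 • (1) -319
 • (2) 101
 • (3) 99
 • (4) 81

First: 958 + -515 = 443
Then: 443 + -362 = 81
4) 81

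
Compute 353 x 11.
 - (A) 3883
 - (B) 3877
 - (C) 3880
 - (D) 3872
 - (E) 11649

353 * 11 = 3883
A) 3883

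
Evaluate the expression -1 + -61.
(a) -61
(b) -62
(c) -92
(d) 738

-1 + -61 = -62
b) -62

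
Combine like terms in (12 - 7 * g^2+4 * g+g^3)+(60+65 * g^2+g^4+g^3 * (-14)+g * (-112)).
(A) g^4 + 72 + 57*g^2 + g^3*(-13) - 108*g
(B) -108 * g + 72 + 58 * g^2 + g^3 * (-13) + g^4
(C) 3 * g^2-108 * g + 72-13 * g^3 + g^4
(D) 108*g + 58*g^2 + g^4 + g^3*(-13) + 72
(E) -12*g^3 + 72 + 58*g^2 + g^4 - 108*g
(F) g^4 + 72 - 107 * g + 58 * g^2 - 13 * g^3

Adding the polynomials and combining like terms:
(12 - 7*g^2 + 4*g + g^3) + (60 + 65*g^2 + g^4 + g^3*(-14) + g*(-112))
= -108 * g + 72 + 58 * g^2 + g^3 * (-13) + g^4
B) -108 * g + 72 + 58 * g^2 + g^3 * (-13) + g^4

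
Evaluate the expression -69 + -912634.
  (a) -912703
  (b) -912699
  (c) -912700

-69 + -912634 = -912703
a) -912703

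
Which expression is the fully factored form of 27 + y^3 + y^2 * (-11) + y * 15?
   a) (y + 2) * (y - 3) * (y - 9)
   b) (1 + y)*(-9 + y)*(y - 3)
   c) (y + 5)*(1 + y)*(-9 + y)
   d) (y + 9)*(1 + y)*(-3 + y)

We need to factor 27 + y^3 + y^2 * (-11) + y * 15.
The factored form is (1 + y)*(-9 + y)*(y - 3).
b) (1 + y)*(-9 + y)*(y - 3)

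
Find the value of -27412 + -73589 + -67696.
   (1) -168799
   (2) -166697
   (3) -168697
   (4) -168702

First: -27412 + -73589 = -101001
Then: -101001 + -67696 = -168697
3) -168697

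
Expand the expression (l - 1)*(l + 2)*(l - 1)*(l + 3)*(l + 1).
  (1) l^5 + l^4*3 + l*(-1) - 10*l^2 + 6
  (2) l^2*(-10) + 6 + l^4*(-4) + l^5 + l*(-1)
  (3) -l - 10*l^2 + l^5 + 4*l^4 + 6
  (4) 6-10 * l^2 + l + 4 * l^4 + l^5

Expanding (l - 1)*(l + 2)*(l - 1)*(l + 3)*(l + 1):
= -l - 10*l^2 + l^5 + 4*l^4 + 6
3) -l - 10*l^2 + l^5 + 4*l^4 + 6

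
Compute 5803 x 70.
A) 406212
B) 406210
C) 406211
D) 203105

5803 * 70 = 406210
B) 406210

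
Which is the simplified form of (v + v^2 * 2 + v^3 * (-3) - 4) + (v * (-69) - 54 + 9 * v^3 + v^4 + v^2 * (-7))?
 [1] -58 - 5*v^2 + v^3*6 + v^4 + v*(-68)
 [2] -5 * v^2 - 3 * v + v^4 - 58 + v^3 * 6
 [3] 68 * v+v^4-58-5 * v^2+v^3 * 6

Adding the polynomials and combining like terms:
(v + v^2*2 + v^3*(-3) - 4) + (v*(-69) - 54 + 9*v^3 + v^4 + v^2*(-7))
= -58 - 5*v^2 + v^3*6 + v^4 + v*(-68)
1) -58 - 5*v^2 + v^3*6 + v^4 + v*(-68)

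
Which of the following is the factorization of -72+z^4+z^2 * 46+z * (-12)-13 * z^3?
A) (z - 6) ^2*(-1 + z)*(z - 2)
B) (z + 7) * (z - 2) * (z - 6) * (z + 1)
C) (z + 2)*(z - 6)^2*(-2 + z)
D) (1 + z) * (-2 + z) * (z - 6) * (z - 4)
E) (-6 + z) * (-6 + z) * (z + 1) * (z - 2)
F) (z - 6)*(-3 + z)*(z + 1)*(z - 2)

We need to factor -72+z^4+z^2 * 46+z * (-12)-13 * z^3.
The factored form is (-6 + z) * (-6 + z) * (z + 1) * (z - 2).
E) (-6 + z) * (-6 + z) * (z + 1) * (z - 2)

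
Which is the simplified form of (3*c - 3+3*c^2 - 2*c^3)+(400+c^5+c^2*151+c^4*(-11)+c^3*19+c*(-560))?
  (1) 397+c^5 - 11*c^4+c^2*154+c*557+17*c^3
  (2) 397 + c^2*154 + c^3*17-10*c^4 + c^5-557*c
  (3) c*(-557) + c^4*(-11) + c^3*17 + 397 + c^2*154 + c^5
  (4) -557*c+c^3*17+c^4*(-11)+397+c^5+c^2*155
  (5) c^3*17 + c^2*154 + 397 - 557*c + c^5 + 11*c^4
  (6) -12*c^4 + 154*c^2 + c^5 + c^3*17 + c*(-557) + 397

Adding the polynomials and combining like terms:
(3*c - 3 + 3*c^2 - 2*c^3) + (400 + c^5 + c^2*151 + c^4*(-11) + c^3*19 + c*(-560))
= c*(-557) + c^4*(-11) + c^3*17 + 397 + c^2*154 + c^5
3) c*(-557) + c^4*(-11) + c^3*17 + 397 + c^2*154 + c^5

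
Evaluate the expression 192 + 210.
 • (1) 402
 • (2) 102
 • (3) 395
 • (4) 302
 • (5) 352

192 + 210 = 402
1) 402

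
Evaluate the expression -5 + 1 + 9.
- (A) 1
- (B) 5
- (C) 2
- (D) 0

First: -5 + 1 = -4
Then: -4 + 9 = 5
B) 5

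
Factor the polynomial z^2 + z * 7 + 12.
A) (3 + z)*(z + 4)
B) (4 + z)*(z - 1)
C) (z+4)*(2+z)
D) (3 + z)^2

We need to factor z^2 + z * 7 + 12.
The factored form is (3 + z)*(z + 4).
A) (3 + z)*(z + 4)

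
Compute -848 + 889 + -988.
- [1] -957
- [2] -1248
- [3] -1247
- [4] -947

First: -848 + 889 = 41
Then: 41 + -988 = -947
4) -947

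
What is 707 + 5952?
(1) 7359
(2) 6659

707 + 5952 = 6659
2) 6659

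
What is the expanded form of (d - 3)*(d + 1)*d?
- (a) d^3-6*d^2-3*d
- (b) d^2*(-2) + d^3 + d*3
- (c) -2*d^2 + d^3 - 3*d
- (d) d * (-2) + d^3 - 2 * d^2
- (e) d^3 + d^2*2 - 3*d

Expanding (d - 3)*(d + 1)*d:
= -2*d^2 + d^3 - 3*d
c) -2*d^2 + d^3 - 3*d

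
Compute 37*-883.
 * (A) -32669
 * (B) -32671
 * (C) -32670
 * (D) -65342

37 * -883 = -32671
B) -32671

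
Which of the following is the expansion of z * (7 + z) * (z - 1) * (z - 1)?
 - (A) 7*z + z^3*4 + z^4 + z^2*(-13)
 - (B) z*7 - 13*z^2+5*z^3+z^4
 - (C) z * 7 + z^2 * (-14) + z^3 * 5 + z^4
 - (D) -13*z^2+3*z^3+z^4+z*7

Expanding z * (7 + z) * (z - 1) * (z - 1):
= z*7 - 13*z^2+5*z^3+z^4
B) z*7 - 13*z^2+5*z^3+z^4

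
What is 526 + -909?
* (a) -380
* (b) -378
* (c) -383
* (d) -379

526 + -909 = -383
c) -383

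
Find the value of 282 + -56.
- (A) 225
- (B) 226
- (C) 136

282 + -56 = 226
B) 226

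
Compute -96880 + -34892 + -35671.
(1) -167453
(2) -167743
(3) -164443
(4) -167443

First: -96880 + -34892 = -131772
Then: -131772 + -35671 = -167443
4) -167443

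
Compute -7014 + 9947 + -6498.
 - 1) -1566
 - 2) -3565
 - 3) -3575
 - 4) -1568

First: -7014 + 9947 = 2933
Then: 2933 + -6498 = -3565
2) -3565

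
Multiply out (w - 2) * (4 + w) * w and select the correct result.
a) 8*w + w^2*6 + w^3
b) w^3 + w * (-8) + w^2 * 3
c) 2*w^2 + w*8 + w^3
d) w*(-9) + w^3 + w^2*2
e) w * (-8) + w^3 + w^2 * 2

Expanding (w - 2) * (4 + w) * w:
= w * (-8) + w^3 + w^2 * 2
e) w * (-8) + w^3 + w^2 * 2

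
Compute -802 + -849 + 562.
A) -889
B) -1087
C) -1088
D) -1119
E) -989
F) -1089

First: -802 + -849 = -1651
Then: -1651 + 562 = -1089
F) -1089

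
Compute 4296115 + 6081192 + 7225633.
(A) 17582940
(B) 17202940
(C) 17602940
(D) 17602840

First: 4296115 + 6081192 = 10377307
Then: 10377307 + 7225633 = 17602940
C) 17602940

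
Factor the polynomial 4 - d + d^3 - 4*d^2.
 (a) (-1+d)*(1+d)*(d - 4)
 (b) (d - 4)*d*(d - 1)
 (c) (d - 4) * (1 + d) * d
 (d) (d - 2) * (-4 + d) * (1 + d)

We need to factor 4 - d + d^3 - 4*d^2.
The factored form is (-1+d)*(1+d)*(d - 4).
a) (-1+d)*(1+d)*(d - 4)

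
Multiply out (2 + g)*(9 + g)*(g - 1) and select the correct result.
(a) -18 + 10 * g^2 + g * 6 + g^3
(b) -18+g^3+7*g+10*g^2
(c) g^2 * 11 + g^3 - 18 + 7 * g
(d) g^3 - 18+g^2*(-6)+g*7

Expanding (2 + g)*(9 + g)*(g - 1):
= -18+g^3+7*g+10*g^2
b) -18+g^3+7*g+10*g^2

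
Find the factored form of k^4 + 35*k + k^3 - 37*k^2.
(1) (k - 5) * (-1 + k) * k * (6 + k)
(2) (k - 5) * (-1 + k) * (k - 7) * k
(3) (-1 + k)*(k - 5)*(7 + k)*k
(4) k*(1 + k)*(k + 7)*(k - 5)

We need to factor k^4 + 35*k + k^3 - 37*k^2.
The factored form is (-1 + k)*(k - 5)*(7 + k)*k.
3) (-1 + k)*(k - 5)*(7 + k)*k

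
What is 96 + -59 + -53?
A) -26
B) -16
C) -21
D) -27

First: 96 + -59 = 37
Then: 37 + -53 = -16
B) -16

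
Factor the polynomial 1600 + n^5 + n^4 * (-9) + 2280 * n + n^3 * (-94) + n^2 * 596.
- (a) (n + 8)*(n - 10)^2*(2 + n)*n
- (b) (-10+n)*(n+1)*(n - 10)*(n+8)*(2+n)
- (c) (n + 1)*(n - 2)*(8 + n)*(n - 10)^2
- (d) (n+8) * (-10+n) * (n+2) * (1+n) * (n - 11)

We need to factor 1600 + n^5 + n^4 * (-9) + 2280 * n + n^3 * (-94) + n^2 * 596.
The factored form is (-10+n)*(n+1)*(n - 10)*(n+8)*(2+n).
b) (-10+n)*(n+1)*(n - 10)*(n+8)*(2+n)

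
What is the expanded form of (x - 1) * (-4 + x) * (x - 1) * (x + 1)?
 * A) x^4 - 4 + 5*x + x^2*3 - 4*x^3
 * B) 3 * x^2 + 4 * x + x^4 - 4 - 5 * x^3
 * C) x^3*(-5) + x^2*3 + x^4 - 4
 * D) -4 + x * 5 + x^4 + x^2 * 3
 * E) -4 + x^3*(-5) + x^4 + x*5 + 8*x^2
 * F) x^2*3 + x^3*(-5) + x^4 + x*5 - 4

Expanding (x - 1) * (-4 + x) * (x - 1) * (x + 1):
= x^2*3 + x^3*(-5) + x^4 + x*5 - 4
F) x^2*3 + x^3*(-5) + x^4 + x*5 - 4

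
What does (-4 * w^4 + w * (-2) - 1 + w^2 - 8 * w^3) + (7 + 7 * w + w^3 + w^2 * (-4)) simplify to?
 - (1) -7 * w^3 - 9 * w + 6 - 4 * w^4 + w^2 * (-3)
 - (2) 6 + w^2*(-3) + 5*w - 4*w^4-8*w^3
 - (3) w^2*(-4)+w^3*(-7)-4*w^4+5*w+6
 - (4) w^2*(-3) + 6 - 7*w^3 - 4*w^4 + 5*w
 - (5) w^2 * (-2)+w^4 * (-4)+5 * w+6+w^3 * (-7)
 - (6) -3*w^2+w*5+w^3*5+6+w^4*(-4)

Adding the polynomials and combining like terms:
(-4*w^4 + w*(-2) - 1 + w^2 - 8*w^3) + (7 + 7*w + w^3 + w^2*(-4))
= w^2*(-3) + 6 - 7*w^3 - 4*w^4 + 5*w
4) w^2*(-3) + 6 - 7*w^3 - 4*w^4 + 5*w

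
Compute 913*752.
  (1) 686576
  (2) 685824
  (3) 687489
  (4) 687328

913 * 752 = 686576
1) 686576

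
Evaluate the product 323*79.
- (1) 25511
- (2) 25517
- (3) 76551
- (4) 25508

323 * 79 = 25517
2) 25517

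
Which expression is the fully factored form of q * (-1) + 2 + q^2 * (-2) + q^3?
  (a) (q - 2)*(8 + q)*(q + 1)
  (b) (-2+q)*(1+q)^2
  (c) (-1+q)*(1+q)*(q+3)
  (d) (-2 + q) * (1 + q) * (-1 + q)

We need to factor q * (-1) + 2 + q^2 * (-2) + q^3.
The factored form is (-2 + q) * (1 + q) * (-1 + q).
d) (-2 + q) * (1 + q) * (-1 + q)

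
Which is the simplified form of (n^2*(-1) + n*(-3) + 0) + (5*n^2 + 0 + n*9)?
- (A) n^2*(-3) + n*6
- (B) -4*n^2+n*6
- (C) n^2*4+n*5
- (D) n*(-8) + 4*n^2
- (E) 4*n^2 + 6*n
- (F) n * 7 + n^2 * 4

Adding the polynomials and combining like terms:
(n^2*(-1) + n*(-3) + 0) + (5*n^2 + 0 + n*9)
= 4*n^2 + 6*n
E) 4*n^2 + 6*n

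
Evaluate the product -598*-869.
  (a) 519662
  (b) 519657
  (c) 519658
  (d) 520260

-598 * -869 = 519662
a) 519662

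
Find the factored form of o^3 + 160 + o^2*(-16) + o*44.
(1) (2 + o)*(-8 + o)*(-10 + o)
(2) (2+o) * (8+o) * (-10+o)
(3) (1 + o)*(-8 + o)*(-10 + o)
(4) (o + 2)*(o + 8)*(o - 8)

We need to factor o^3 + 160 + o^2*(-16) + o*44.
The factored form is (2 + o)*(-8 + o)*(-10 + o).
1) (2 + o)*(-8 + o)*(-10 + o)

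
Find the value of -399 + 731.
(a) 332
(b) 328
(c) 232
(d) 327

-399 + 731 = 332
a) 332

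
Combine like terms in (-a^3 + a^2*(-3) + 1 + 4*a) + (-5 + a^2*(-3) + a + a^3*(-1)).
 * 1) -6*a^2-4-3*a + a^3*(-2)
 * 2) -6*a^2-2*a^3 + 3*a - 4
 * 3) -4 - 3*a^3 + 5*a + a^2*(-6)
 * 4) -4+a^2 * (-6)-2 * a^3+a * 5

Adding the polynomials and combining like terms:
(-a^3 + a^2*(-3) + 1 + 4*a) + (-5 + a^2*(-3) + a + a^3*(-1))
= -4+a^2 * (-6)-2 * a^3+a * 5
4) -4+a^2 * (-6)-2 * a^3+a * 5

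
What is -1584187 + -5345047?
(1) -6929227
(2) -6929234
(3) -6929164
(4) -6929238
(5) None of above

-1584187 + -5345047 = -6929234
2) -6929234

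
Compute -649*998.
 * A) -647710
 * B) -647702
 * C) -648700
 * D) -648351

-649 * 998 = -647702
B) -647702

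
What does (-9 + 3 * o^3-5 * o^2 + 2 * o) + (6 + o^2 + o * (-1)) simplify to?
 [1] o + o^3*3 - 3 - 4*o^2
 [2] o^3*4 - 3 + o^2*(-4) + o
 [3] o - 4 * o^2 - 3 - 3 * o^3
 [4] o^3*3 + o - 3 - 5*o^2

Adding the polynomials and combining like terms:
(-9 + 3*o^3 - 5*o^2 + 2*o) + (6 + o^2 + o*(-1))
= o + o^3*3 - 3 - 4*o^2
1) o + o^3*3 - 3 - 4*o^2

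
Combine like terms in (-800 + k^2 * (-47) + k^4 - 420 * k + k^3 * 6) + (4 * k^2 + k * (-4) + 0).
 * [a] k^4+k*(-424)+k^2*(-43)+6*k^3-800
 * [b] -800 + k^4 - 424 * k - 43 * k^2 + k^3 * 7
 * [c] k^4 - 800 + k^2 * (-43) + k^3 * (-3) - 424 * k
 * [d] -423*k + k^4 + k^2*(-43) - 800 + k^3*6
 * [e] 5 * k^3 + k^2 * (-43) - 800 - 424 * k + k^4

Adding the polynomials and combining like terms:
(-800 + k^2*(-47) + k^4 - 420*k + k^3*6) + (4*k^2 + k*(-4) + 0)
= k^4+k*(-424)+k^2*(-43)+6*k^3-800
a) k^4+k*(-424)+k^2*(-43)+6*k^3-800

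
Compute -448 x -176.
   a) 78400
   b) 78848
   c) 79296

-448 * -176 = 78848
b) 78848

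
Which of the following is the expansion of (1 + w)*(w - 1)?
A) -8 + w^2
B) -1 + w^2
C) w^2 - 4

Expanding (1 + w)*(w - 1):
= -1 + w^2
B) -1 + w^2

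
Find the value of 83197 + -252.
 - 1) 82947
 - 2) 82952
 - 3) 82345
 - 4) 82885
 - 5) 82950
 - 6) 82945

83197 + -252 = 82945
6) 82945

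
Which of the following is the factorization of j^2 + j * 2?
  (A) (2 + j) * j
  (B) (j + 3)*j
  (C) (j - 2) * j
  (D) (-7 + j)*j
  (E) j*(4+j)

We need to factor j^2 + j * 2.
The factored form is (2 + j) * j.
A) (2 + j) * j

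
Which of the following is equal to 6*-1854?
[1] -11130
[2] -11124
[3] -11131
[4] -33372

6 * -1854 = -11124
2) -11124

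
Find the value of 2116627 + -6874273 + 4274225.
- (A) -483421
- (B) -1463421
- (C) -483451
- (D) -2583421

First: 2116627 + -6874273 = -4757646
Then: -4757646 + 4274225 = -483421
A) -483421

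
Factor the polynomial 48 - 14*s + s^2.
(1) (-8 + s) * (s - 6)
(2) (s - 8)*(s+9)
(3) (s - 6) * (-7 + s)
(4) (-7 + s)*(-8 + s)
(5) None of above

We need to factor 48 - 14*s + s^2.
The factored form is (-8 + s) * (s - 6).
1) (-8 + s) * (s - 6)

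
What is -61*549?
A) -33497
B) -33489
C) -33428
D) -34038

-61 * 549 = -33489
B) -33489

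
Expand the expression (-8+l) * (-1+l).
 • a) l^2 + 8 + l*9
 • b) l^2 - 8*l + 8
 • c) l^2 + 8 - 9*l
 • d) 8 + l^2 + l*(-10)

Expanding (-8+l) * (-1+l):
= l^2 + 8 - 9*l
c) l^2 + 8 - 9*l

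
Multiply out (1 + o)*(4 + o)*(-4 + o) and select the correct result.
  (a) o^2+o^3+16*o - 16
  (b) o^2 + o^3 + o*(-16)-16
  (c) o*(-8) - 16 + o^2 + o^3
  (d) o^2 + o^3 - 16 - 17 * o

Expanding (1 + o)*(4 + o)*(-4 + o):
= o^2 + o^3 + o*(-16)-16
b) o^2 + o^3 + o*(-16)-16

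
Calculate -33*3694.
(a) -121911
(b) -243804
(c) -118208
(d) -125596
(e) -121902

-33 * 3694 = -121902
e) -121902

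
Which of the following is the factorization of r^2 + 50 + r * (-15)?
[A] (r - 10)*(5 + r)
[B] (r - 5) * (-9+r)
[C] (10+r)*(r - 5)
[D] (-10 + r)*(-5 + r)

We need to factor r^2 + 50 + r * (-15).
The factored form is (-10 + r)*(-5 + r).
D) (-10 + r)*(-5 + r)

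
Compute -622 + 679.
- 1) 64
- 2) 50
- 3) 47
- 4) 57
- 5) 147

-622 + 679 = 57
4) 57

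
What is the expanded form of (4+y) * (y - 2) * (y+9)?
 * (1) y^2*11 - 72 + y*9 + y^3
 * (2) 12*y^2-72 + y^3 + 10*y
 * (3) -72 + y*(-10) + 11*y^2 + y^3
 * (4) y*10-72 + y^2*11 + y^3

Expanding (4+y) * (y - 2) * (y+9):
= y*10-72 + y^2*11 + y^3
4) y*10-72 + y^2*11 + y^3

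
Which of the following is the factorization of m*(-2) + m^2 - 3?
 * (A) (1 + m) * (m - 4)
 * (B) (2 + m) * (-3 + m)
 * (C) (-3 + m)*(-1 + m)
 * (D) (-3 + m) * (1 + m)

We need to factor m*(-2) + m^2 - 3.
The factored form is (-3 + m) * (1 + m).
D) (-3 + m) * (1 + m)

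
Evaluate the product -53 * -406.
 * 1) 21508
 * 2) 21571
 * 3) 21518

-53 * -406 = 21518
3) 21518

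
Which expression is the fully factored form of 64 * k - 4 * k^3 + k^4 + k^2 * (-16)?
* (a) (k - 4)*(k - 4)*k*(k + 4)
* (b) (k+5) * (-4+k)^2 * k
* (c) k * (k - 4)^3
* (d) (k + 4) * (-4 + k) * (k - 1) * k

We need to factor 64 * k - 4 * k^3 + k^4 + k^2 * (-16).
The factored form is (k - 4)*(k - 4)*k*(k + 4).
a) (k - 4)*(k - 4)*k*(k + 4)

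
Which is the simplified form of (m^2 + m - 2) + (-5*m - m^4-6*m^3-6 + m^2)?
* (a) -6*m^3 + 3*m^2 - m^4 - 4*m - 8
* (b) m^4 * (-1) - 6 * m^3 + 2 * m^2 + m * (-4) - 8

Adding the polynomials and combining like terms:
(m^2 + m - 2) + (-5*m - m^4 - 6*m^3 - 6 + m^2)
= m^4 * (-1) - 6 * m^3 + 2 * m^2 + m * (-4) - 8
b) m^4 * (-1) - 6 * m^3 + 2 * m^2 + m * (-4) - 8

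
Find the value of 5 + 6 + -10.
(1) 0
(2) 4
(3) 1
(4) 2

First: 5 + 6 = 11
Then: 11 + -10 = 1
3) 1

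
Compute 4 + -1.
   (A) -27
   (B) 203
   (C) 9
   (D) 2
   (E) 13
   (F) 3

4 + -1 = 3
F) 3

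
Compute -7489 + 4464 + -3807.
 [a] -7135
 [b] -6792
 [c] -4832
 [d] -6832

First: -7489 + 4464 = -3025
Then: -3025 + -3807 = -6832
d) -6832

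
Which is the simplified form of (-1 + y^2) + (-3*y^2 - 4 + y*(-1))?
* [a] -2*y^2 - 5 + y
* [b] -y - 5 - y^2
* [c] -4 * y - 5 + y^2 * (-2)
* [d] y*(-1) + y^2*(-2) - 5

Adding the polynomials and combining like terms:
(-1 + y^2) + (-3*y^2 - 4 + y*(-1))
= y*(-1) + y^2*(-2) - 5
d) y*(-1) + y^2*(-2) - 5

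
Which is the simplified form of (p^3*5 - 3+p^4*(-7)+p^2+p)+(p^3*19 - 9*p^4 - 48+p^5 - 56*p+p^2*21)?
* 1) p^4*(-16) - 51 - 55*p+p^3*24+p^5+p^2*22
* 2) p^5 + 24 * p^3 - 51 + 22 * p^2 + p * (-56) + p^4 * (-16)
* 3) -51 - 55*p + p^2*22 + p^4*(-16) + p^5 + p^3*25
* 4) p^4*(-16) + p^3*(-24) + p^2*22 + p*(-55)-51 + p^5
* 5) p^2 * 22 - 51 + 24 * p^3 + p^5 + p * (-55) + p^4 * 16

Adding the polynomials and combining like terms:
(p^3*5 - 3 + p^4*(-7) + p^2 + p) + (p^3*19 - 9*p^4 - 48 + p^5 - 56*p + p^2*21)
= p^4*(-16) - 51 - 55*p+p^3*24+p^5+p^2*22
1) p^4*(-16) - 51 - 55*p+p^3*24+p^5+p^2*22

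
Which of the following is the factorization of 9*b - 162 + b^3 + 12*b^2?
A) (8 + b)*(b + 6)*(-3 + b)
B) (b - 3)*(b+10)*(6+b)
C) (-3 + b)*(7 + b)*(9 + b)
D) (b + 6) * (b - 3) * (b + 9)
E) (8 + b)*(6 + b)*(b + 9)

We need to factor 9*b - 162 + b^3 + 12*b^2.
The factored form is (b + 6) * (b - 3) * (b + 9).
D) (b + 6) * (b - 3) * (b + 9)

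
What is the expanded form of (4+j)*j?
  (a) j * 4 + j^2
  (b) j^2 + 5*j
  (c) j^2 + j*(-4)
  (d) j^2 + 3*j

Expanding (4+j)*j:
= j * 4 + j^2
a) j * 4 + j^2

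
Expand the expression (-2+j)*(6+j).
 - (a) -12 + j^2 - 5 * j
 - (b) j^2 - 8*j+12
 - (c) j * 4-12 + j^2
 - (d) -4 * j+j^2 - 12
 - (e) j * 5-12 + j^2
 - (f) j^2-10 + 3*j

Expanding (-2+j)*(6+j):
= j * 4-12 + j^2
c) j * 4-12 + j^2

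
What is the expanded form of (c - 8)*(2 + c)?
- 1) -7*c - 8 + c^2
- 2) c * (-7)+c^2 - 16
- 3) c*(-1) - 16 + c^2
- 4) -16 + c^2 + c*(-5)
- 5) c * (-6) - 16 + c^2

Expanding (c - 8)*(2 + c):
= c * (-6) - 16 + c^2
5) c * (-6) - 16 + c^2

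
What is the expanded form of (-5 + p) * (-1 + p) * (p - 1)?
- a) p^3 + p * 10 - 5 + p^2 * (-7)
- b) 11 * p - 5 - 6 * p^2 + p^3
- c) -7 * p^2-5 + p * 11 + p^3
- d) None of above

Expanding (-5 + p) * (-1 + p) * (p - 1):
= -7 * p^2-5 + p * 11 + p^3
c) -7 * p^2-5 + p * 11 + p^3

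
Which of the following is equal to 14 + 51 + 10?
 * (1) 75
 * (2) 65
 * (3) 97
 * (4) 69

First: 14 + 51 = 65
Then: 65 + 10 = 75
1) 75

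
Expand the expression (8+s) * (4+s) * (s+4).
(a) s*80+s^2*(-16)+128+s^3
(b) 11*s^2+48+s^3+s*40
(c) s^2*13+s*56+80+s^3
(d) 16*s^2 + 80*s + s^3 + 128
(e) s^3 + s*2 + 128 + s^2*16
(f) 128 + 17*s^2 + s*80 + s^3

Expanding (8+s) * (4+s) * (s+4):
= 16*s^2 + 80*s + s^3 + 128
d) 16*s^2 + 80*s + s^3 + 128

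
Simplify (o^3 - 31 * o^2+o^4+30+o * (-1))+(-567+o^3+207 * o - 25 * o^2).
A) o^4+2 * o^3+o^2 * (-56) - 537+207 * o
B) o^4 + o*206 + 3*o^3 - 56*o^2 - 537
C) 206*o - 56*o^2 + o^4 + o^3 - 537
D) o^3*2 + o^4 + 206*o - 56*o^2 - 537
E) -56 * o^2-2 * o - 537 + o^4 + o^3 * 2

Adding the polynomials and combining like terms:
(o^3 - 31*o^2 + o^4 + 30 + o*(-1)) + (-567 + o^3 + 207*o - 25*o^2)
= o^3*2 + o^4 + 206*o - 56*o^2 - 537
D) o^3*2 + o^4 + 206*o - 56*o^2 - 537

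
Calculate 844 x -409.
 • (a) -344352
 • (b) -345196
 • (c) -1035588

844 * -409 = -345196
b) -345196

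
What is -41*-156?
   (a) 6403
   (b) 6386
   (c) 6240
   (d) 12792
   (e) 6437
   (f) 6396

-41 * -156 = 6396
f) 6396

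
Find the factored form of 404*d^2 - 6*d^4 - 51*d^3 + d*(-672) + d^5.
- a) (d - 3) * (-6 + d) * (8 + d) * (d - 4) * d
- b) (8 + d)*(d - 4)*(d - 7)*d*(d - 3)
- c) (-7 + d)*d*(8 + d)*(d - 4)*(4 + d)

We need to factor 404*d^2 - 6*d^4 - 51*d^3 + d*(-672) + d^5.
The factored form is (8 + d)*(d - 4)*(d - 7)*d*(d - 3).
b) (8 + d)*(d - 4)*(d - 7)*d*(d - 3)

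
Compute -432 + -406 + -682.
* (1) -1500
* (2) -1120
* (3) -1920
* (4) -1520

First: -432 + -406 = -838
Then: -838 + -682 = -1520
4) -1520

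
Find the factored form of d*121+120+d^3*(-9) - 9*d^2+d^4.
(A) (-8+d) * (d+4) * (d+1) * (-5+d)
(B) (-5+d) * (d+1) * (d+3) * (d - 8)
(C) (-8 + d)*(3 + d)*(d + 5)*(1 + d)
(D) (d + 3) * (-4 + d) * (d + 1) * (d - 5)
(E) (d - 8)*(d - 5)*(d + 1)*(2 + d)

We need to factor d*121+120+d^3*(-9) - 9*d^2+d^4.
The factored form is (-5+d) * (d+1) * (d+3) * (d - 8).
B) (-5+d) * (d+1) * (d+3) * (d - 8)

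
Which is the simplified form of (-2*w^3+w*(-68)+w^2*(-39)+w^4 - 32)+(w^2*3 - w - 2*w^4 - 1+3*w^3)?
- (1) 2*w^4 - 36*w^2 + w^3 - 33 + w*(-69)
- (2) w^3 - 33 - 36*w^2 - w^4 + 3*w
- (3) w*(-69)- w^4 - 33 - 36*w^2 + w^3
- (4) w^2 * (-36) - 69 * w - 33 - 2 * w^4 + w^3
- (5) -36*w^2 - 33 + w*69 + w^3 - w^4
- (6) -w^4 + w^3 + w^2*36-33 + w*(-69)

Adding the polynomials and combining like terms:
(-2*w^3 + w*(-68) + w^2*(-39) + w^4 - 32) + (w^2*3 - w - 2*w^4 - 1 + 3*w^3)
= w*(-69)- w^4 - 33 - 36*w^2 + w^3
3) w*(-69)- w^4 - 33 - 36*w^2 + w^3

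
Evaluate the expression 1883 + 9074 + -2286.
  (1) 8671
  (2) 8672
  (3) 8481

First: 1883 + 9074 = 10957
Then: 10957 + -2286 = 8671
1) 8671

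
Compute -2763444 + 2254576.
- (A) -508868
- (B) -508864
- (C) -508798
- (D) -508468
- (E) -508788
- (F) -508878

-2763444 + 2254576 = -508868
A) -508868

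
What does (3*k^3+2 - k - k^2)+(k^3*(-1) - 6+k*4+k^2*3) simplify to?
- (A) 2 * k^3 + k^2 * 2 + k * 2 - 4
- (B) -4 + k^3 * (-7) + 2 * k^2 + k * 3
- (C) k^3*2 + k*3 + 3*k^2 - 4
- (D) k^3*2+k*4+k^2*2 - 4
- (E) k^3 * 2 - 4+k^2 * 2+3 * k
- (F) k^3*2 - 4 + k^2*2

Adding the polynomials and combining like terms:
(3*k^3 + 2 - k - k^2) + (k^3*(-1) - 6 + k*4 + k^2*3)
= k^3 * 2 - 4+k^2 * 2+3 * k
E) k^3 * 2 - 4+k^2 * 2+3 * k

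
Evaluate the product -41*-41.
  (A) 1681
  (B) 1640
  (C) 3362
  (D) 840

-41 * -41 = 1681
A) 1681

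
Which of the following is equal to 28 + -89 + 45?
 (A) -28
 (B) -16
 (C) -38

First: 28 + -89 = -61
Then: -61 + 45 = -16
B) -16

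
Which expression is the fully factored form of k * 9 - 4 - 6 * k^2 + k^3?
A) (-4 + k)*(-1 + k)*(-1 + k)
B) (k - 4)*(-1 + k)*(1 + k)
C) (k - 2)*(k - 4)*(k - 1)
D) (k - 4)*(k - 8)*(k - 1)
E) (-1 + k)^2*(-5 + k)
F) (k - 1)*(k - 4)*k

We need to factor k * 9 - 4 - 6 * k^2 + k^3.
The factored form is (-4 + k)*(-1 + k)*(-1 + k).
A) (-4 + k)*(-1 + k)*(-1 + k)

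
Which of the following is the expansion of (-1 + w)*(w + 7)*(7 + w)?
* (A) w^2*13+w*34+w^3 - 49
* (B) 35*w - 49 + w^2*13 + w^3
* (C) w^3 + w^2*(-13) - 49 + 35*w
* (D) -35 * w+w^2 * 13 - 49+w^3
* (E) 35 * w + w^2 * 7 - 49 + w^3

Expanding (-1 + w)*(w + 7)*(7 + w):
= 35*w - 49 + w^2*13 + w^3
B) 35*w - 49 + w^2*13 + w^3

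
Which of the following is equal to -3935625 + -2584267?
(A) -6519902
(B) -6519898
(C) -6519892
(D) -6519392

-3935625 + -2584267 = -6519892
C) -6519892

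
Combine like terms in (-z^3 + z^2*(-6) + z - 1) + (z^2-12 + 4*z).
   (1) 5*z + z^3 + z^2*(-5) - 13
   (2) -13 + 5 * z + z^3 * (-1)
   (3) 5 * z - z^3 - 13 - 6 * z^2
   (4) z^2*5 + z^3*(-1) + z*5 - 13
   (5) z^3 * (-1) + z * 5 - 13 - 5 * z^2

Adding the polynomials and combining like terms:
(-z^3 + z^2*(-6) + z - 1) + (z^2 - 12 + 4*z)
= z^3 * (-1) + z * 5 - 13 - 5 * z^2
5) z^3 * (-1) + z * 5 - 13 - 5 * z^2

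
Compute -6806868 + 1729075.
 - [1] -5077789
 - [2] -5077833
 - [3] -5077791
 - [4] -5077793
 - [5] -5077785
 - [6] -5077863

-6806868 + 1729075 = -5077793
4) -5077793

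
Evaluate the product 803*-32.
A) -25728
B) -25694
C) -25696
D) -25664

803 * -32 = -25696
C) -25696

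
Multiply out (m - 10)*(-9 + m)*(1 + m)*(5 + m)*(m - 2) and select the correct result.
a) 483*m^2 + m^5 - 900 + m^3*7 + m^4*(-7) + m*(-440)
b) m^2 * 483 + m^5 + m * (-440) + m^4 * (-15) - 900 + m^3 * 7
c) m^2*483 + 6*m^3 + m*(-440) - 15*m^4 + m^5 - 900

Expanding (m - 10)*(-9 + m)*(1 + m)*(5 + m)*(m - 2):
= m^2 * 483 + m^5 + m * (-440) + m^4 * (-15) - 900 + m^3 * 7
b) m^2 * 483 + m^5 + m * (-440) + m^4 * (-15) - 900 + m^3 * 7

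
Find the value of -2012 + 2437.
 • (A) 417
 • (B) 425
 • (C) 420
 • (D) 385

-2012 + 2437 = 425
B) 425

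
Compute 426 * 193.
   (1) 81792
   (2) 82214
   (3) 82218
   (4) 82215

426 * 193 = 82218
3) 82218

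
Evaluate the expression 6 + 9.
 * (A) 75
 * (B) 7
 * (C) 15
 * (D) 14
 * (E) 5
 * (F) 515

6 + 9 = 15
C) 15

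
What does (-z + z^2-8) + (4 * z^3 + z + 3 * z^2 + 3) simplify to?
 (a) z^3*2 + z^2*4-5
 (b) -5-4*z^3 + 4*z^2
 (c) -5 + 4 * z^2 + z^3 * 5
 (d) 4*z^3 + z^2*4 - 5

Adding the polynomials and combining like terms:
(-z + z^2 - 8) + (4*z^3 + z + 3*z^2 + 3)
= 4*z^3 + z^2*4 - 5
d) 4*z^3 + z^2*4 - 5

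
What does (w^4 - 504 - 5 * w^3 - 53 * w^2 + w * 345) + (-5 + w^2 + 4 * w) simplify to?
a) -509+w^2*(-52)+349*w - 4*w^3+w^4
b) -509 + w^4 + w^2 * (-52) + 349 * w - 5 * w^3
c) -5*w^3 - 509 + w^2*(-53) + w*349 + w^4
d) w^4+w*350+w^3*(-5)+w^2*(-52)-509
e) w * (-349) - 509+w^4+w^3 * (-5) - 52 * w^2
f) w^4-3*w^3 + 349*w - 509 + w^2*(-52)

Adding the polynomials and combining like terms:
(w^4 - 504 - 5*w^3 - 53*w^2 + w*345) + (-5 + w^2 + 4*w)
= -509 + w^4 + w^2 * (-52) + 349 * w - 5 * w^3
b) -509 + w^4 + w^2 * (-52) + 349 * w - 5 * w^3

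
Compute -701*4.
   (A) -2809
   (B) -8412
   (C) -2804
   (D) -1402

-701 * 4 = -2804
C) -2804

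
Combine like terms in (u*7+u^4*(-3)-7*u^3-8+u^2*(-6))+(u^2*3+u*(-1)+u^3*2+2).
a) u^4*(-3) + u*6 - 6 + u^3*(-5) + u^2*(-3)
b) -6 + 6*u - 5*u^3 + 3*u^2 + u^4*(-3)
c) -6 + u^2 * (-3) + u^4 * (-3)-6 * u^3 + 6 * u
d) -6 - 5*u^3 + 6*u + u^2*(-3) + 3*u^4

Adding the polynomials and combining like terms:
(u*7 + u^4*(-3) - 7*u^3 - 8 + u^2*(-6)) + (u^2*3 + u*(-1) + u^3*2 + 2)
= u^4*(-3) + u*6 - 6 + u^3*(-5) + u^2*(-3)
a) u^4*(-3) + u*6 - 6 + u^3*(-5) + u^2*(-3)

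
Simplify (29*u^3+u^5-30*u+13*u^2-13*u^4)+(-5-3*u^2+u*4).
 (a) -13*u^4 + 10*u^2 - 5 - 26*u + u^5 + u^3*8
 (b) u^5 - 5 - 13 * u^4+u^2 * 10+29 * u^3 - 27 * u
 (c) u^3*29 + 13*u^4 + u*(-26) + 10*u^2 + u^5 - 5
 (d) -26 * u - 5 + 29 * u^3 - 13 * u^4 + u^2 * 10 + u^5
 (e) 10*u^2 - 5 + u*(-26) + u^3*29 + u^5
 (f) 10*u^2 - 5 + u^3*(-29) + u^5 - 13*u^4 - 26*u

Adding the polynomials and combining like terms:
(29*u^3 + u^5 - 30*u + 13*u^2 - 13*u^4) + (-5 - 3*u^2 + u*4)
= -26 * u - 5 + 29 * u^3 - 13 * u^4 + u^2 * 10 + u^5
d) -26 * u - 5 + 29 * u^3 - 13 * u^4 + u^2 * 10 + u^5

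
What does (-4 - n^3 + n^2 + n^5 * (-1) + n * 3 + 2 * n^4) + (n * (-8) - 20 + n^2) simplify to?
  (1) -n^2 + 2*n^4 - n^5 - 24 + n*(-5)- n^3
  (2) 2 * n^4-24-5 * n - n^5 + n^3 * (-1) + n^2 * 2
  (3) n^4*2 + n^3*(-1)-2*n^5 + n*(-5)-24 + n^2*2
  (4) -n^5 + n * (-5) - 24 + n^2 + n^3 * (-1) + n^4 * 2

Adding the polynomials and combining like terms:
(-4 - n^3 + n^2 + n^5*(-1) + n*3 + 2*n^4) + (n*(-8) - 20 + n^2)
= 2 * n^4-24-5 * n - n^5 + n^3 * (-1) + n^2 * 2
2) 2 * n^4-24-5 * n - n^5 + n^3 * (-1) + n^2 * 2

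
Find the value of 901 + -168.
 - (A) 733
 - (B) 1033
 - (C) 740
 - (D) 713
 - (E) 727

901 + -168 = 733
A) 733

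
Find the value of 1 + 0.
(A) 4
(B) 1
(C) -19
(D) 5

1 + 0 = 1
B) 1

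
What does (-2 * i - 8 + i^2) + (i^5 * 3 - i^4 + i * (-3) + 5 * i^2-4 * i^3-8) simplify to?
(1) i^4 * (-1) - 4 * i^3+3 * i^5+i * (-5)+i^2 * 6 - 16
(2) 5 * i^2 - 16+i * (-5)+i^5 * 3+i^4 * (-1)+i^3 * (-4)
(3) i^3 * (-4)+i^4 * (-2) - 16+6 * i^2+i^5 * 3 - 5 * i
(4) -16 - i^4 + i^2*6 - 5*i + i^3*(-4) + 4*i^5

Adding the polynomials and combining like terms:
(-2*i - 8 + i^2) + (i^5*3 - i^4 + i*(-3) + 5*i^2 - 4*i^3 - 8)
= i^4 * (-1) - 4 * i^3+3 * i^5+i * (-5)+i^2 * 6 - 16
1) i^4 * (-1) - 4 * i^3+3 * i^5+i * (-5)+i^2 * 6 - 16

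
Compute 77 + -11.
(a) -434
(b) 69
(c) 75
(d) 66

77 + -11 = 66
d) 66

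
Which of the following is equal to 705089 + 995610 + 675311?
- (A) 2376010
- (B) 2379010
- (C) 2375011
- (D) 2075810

First: 705089 + 995610 = 1700699
Then: 1700699 + 675311 = 2376010
A) 2376010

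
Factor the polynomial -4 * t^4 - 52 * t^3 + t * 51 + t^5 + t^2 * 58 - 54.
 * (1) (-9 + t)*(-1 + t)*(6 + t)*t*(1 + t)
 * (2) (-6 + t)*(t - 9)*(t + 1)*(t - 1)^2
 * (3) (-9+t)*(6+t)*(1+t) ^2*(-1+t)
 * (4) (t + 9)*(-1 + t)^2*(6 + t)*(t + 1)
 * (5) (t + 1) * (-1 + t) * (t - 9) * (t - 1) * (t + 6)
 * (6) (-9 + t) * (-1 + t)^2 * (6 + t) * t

We need to factor -4 * t^4 - 52 * t^3 + t * 51 + t^5 + t^2 * 58 - 54.
The factored form is (t + 1) * (-1 + t) * (t - 9) * (t - 1) * (t + 6).
5) (t + 1) * (-1 + t) * (t - 9) * (t - 1) * (t + 6)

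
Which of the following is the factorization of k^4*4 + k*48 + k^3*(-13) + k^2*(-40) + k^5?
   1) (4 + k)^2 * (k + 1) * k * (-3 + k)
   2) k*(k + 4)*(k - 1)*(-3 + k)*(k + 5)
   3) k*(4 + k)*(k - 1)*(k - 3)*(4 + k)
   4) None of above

We need to factor k^4*4 + k*48 + k^3*(-13) + k^2*(-40) + k^5.
The factored form is k*(4 + k)*(k - 1)*(k - 3)*(4 + k).
3) k*(4 + k)*(k - 1)*(k - 3)*(4 + k)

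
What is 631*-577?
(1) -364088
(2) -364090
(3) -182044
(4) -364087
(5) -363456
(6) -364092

631 * -577 = -364087
4) -364087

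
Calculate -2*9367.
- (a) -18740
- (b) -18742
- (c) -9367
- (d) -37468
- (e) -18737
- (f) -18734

-2 * 9367 = -18734
f) -18734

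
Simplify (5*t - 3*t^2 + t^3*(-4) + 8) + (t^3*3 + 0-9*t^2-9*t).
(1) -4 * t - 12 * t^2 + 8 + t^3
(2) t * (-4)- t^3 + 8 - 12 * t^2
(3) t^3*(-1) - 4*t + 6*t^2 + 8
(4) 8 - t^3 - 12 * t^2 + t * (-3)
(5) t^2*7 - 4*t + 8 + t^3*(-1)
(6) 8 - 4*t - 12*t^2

Adding the polynomials and combining like terms:
(5*t - 3*t^2 + t^3*(-4) + 8) + (t^3*3 + 0 - 9*t^2 - 9*t)
= t * (-4)- t^3 + 8 - 12 * t^2
2) t * (-4)- t^3 + 8 - 12 * t^2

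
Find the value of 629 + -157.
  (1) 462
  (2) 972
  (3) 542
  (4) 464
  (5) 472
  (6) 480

629 + -157 = 472
5) 472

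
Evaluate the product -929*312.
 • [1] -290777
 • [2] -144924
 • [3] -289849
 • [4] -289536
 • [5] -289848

-929 * 312 = -289848
5) -289848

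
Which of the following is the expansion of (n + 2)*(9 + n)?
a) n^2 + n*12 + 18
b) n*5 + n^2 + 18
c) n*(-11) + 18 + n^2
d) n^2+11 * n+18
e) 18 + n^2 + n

Expanding (n + 2)*(9 + n):
= n^2+11 * n+18
d) n^2+11 * n+18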